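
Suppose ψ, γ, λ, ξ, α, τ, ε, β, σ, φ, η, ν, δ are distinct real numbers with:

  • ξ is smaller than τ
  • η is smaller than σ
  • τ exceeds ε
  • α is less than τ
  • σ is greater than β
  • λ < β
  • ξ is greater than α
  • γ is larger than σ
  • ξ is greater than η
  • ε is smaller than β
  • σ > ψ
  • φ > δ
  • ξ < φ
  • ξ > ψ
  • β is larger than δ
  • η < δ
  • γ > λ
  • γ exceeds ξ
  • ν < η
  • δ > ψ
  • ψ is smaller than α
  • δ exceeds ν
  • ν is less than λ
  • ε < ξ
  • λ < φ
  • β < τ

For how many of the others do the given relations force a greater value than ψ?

8

From ψ the given relations immediately reach δ, α, σ, ξ.
From those, β, γ, φ, τ — 8 in total.
No other element is forced above ψ by the given relations, so the count is 8.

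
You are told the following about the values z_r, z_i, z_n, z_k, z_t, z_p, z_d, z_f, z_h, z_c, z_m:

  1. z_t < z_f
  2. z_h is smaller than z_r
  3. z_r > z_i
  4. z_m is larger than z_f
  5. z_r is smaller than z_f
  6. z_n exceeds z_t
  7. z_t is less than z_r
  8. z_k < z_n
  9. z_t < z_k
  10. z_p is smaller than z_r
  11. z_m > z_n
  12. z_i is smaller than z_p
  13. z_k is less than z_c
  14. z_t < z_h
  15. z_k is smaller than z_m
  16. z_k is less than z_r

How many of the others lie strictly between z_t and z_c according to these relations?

Chaining upward from z_t reaches: z_k, z_h, z_r, z_f, z_n, z_m.
Chaining downward from z_c reaches: z_k.
Strictly between z_t and z_c are those in both lists: z_k — 1 element.

1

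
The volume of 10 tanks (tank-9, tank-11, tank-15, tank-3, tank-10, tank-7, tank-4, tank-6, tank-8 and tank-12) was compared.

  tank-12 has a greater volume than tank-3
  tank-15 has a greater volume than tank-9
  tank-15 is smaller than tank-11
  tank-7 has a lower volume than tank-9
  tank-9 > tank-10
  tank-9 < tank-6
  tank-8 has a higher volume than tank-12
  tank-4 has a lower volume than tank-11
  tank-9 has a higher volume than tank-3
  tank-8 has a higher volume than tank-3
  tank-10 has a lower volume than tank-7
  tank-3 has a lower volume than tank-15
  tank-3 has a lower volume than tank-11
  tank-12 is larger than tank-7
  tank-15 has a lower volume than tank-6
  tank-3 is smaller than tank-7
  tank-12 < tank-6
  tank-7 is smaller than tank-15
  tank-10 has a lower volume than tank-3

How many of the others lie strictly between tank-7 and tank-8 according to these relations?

Chaining upward from tank-7 reaches: tank-12, tank-9, tank-15, tank-11, tank-6.
Chaining downward from tank-8 reaches: tank-10, tank-3, tank-12.
Strictly between tank-7 and tank-8 are those in both lists: tank-12 — 1 element.

1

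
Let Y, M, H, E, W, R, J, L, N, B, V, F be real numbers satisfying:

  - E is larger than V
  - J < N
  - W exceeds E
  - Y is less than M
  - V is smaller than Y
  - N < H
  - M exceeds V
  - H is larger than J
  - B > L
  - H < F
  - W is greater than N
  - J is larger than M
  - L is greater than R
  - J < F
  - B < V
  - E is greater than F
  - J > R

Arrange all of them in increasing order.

The consecutive links are each given: R < L; L < B; B < V; V < Y; Y < M; M < J; J < N; N < H; H < F; F < E; E < W.

R < L < B < V < Y < M < J < N < H < F < E < W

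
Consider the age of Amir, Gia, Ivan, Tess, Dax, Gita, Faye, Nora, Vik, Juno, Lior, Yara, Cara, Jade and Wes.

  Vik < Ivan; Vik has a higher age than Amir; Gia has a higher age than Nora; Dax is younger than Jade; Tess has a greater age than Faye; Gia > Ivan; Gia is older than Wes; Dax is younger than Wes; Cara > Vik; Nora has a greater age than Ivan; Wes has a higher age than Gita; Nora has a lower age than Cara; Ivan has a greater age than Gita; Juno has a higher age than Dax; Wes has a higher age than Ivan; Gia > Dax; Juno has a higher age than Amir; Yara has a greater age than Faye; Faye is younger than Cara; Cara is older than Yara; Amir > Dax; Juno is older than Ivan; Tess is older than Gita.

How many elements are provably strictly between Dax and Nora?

Chaining upward from Dax reaches: Amir, Jade, Vik, Ivan, Juno, Cara, Wes, Gia.
Chaining downward from Nora reaches: Amir, Gita, Vik, Ivan.
Strictly between Dax and Nora are those in both lists: Amir, Vik, Ivan — 3 elements.

3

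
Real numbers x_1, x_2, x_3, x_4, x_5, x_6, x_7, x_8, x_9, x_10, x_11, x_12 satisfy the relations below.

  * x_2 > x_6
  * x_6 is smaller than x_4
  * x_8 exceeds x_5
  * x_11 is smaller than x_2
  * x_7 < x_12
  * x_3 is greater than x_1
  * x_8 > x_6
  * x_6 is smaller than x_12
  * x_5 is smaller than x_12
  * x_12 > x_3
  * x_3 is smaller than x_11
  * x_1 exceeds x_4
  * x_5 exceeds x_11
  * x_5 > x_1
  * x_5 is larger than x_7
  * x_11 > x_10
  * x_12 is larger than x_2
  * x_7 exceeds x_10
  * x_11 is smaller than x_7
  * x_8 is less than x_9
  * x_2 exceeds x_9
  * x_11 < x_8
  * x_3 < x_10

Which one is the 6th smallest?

x_11

Chaining the given pairs: x_6 < x_4 < x_1 < x_3 < x_10 < x_11 < x_7 < x_5 < x_8 < x_9 < x_2 < x_12.
The 6th smallest is x_11.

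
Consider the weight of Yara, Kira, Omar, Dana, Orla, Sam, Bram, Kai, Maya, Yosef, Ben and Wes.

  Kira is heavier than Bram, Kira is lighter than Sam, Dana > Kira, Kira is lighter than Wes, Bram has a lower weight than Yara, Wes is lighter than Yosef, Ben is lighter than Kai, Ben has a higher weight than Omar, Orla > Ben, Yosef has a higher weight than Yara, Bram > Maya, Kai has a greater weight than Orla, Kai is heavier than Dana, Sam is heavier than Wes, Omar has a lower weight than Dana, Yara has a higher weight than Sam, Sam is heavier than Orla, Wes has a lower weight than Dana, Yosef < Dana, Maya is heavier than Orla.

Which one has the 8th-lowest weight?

Piecing the relations together gives one ordering: Omar < Ben < Orla < Maya < Bram < Kira < Wes < Sam < Yara < Yosef < Dana < Kai.
Counting 8 from the smallest end gives Sam.

Sam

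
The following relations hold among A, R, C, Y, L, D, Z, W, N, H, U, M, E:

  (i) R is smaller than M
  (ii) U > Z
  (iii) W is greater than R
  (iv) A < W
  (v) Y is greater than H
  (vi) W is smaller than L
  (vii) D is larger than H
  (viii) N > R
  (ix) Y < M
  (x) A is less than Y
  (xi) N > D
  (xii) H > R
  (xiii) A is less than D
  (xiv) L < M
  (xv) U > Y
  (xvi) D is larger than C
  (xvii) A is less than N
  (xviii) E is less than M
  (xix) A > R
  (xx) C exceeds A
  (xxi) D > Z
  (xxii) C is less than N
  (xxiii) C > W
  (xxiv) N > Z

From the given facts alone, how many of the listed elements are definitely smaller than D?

6

The elements the relations force below D are R, Z, A, H, W, C — no chain reaches any other.
That is 6.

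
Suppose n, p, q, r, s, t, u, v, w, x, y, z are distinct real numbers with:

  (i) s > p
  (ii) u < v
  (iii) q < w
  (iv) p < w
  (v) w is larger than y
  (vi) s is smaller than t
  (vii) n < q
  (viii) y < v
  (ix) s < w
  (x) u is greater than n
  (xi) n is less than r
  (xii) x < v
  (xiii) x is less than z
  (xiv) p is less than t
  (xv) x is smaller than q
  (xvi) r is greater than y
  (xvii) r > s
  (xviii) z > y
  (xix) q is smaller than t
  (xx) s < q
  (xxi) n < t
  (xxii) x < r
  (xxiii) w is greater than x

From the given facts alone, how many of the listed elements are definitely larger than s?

4

Directly above s: q, r, t, w.
No other element is forced above s by the given relations, so the count is 4.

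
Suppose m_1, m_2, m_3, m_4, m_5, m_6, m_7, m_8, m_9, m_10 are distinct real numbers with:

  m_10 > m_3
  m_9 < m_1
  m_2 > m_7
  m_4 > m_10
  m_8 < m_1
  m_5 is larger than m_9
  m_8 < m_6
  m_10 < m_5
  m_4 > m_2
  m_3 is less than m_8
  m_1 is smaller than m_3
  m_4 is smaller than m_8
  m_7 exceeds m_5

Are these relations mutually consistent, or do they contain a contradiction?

Chaining the given relations yields m_1 < m_3 < m_10 < m_5 < m_7 < m_2 < m_4 < m_8, so m_1 < m_8. But one relation states m_8 < m_1. These cannot both hold.

inconsistent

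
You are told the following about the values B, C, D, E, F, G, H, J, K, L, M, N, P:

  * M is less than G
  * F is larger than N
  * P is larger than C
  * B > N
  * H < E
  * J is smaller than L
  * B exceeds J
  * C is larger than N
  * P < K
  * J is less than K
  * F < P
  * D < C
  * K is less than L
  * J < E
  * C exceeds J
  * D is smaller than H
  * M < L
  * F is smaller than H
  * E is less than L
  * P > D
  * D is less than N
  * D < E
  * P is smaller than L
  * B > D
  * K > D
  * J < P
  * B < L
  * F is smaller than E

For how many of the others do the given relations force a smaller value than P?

5

From P the given relations immediately reach D, J, F, C.
From those, N — 5 in total.
Nothing else is reachable below P; 5 in all.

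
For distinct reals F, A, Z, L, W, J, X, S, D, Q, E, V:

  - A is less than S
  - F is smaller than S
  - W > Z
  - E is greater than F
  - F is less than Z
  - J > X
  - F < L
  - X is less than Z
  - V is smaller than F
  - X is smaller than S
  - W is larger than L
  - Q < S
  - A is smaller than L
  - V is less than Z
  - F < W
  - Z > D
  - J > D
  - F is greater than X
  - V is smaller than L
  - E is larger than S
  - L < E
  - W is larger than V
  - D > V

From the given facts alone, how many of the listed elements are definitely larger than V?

8

From V the given relations immediately reach D, F, L, Z, W.
From those, S, J, E — 8 in total.
Nothing else is reachable above V; 8 in all.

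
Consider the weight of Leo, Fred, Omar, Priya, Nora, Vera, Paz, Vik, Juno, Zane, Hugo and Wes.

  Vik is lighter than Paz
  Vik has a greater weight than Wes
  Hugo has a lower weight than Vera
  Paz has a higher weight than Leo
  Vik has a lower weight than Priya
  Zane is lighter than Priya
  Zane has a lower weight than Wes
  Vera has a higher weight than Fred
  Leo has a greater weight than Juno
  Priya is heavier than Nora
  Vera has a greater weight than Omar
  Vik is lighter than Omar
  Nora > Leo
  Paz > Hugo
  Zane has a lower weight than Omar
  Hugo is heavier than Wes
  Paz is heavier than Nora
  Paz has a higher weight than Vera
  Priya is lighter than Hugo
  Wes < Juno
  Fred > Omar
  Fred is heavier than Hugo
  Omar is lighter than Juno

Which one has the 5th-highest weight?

Chaining the given pairs: Zane < Wes < Vik < Omar < Juno < Leo < Nora < Priya < Hugo < Fred < Vera < Paz.
Counting 5 from the largest end gives Priya.

Priya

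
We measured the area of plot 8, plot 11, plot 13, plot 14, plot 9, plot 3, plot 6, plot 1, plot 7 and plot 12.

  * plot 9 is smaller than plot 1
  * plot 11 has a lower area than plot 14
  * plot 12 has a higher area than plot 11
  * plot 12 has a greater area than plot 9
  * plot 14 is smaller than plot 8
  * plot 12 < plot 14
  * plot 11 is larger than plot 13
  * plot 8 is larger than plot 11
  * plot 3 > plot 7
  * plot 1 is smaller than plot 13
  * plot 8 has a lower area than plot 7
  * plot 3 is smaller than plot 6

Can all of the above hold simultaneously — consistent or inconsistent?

consistent

The single ordering plot 9 < plot 1 < plot 13 < plot 11 < plot 12 < plot 14 < plot 8 < plot 7 < plot 3 < plot 6 satisfies every listed relation, so no contradiction arises.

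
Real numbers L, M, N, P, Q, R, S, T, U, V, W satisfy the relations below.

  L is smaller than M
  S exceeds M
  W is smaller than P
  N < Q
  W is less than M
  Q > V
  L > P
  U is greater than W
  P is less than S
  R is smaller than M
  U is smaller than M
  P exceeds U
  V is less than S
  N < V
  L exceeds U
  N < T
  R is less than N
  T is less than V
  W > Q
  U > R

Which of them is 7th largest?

Q

Chaining the given pairs: R < N < T < V < Q < W < U < P < L < M < S.
The 7th largest is Q.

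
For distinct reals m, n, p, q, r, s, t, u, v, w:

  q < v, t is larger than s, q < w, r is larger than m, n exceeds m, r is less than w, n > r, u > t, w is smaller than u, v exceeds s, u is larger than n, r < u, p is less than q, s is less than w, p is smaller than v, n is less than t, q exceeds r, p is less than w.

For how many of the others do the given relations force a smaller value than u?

The elements the relations force below u are m, p, r, q, n, s, w, t — no chain reaches any other.
That is 8.

8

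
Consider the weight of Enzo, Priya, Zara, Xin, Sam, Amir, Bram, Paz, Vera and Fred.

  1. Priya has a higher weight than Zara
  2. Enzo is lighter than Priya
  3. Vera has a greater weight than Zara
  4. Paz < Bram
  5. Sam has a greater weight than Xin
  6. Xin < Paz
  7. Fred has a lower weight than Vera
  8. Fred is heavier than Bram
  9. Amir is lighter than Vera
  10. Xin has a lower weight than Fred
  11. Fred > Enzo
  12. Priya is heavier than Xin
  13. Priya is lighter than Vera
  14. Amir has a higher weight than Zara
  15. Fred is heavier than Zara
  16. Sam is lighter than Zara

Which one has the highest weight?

Xin is not greatest since Xin < Sam; Sam is not greatest since Sam < Zara; Enzo is not greatest since Enzo < Fred; Paz is not greatest since Paz < Bram; Zara is not greatest since Zara < Vera; Priya is not greatest since Priya < Vera; Bram is not greatest since Bram < Fred; Fred is not greatest since Fred < Vera; Amir is not greatest since Amir < Vera.
Only Vera has nothing above it, so Vera is the highest weight.

Vera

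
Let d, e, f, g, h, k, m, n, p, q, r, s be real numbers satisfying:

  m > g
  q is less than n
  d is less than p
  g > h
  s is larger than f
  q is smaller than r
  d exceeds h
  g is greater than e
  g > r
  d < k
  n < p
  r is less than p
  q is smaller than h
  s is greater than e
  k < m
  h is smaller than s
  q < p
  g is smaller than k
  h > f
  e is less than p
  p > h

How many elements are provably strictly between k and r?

The relations place r below k. An element lies strictly between them when it is forced above r and also forced below k.
Above r: {g, p, m}. Below k: {f, q, h, e, g, d}.
Intersection: {g} — 1.

1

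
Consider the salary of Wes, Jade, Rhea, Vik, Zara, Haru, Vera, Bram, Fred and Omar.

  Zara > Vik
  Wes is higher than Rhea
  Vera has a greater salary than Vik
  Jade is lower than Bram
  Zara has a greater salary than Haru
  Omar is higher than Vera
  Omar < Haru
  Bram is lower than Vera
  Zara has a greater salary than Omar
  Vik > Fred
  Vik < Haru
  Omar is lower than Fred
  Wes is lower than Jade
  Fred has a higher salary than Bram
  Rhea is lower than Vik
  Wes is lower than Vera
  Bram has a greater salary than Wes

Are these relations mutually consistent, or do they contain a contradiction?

We have Vik < Vera stated directly, yet also Vera < Omar < Fred < Vik by chaining the others — so Vera < Vik. Contradiction.

inconsistent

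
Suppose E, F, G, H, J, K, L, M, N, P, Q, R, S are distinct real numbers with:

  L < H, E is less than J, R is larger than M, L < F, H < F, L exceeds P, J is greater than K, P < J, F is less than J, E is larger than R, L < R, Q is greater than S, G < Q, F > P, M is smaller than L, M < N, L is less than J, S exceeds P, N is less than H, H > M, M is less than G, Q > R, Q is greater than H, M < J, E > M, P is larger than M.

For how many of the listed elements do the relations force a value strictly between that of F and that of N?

Chaining upward from N reaches: H, Q, J.
Chaining downward from F reaches: M, P, L, H.
Strictly between N and F are those in both lists: H — 1 element.

1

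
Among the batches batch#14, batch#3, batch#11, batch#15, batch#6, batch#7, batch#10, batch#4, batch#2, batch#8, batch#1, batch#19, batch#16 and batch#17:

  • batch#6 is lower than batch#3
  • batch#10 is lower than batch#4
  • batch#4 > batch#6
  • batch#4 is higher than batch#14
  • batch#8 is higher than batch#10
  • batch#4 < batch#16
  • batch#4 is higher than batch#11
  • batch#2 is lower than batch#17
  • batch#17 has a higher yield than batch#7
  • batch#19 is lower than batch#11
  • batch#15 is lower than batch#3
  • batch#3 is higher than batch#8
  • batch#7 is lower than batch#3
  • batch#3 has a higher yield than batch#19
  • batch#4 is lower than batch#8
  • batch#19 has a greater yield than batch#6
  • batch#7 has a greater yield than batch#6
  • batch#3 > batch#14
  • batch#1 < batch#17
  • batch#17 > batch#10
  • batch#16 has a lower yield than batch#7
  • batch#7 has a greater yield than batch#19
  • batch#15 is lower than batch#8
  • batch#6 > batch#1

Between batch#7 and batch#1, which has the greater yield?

batch#7

batch#1 < batch#6 and batch#6 < batch#19 give batch#1 < batch#19.
Then batch#19 < batch#11 extends the chain to batch#11.
With batch#11 < batch#4: batch#1 < batch#6 < batch#19 < batch#11 < batch#4.
With batch#4 < batch#16: batch#1 < batch#6 < batch#19 < batch#11 < batch#4 < batch#16.
Then batch#16 < batch#7 extends the chain to batch#7.
So batch#1 < batch#7; batch#7 is the higher of the two.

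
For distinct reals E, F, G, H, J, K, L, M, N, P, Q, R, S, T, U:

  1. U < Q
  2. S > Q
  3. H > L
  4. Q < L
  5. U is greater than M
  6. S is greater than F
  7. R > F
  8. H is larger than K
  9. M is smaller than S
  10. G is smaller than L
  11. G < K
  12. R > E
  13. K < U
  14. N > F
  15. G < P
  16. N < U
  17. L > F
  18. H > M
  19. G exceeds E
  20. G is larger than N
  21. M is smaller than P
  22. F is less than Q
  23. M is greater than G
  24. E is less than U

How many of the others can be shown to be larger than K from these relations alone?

5

The elements the relations force above K are U, Q, S, L, H — no chain reaches any other.
That is 5.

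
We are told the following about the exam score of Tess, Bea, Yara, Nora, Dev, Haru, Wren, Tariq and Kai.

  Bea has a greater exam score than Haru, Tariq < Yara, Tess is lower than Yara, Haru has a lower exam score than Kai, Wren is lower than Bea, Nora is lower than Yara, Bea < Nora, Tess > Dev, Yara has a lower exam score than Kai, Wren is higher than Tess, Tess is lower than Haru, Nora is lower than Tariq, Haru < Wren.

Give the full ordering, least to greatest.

Nothing is placed below Dev, so it is least; from there Dev < Tess; Tess < Haru; Haru < Wren; Wren < Bea; Bea < Nora; Nora < Tariq; Tariq < Yara; Yara < Kai, each given directly.

Dev < Tess < Haru < Wren < Bea < Nora < Tariq < Yara < Kai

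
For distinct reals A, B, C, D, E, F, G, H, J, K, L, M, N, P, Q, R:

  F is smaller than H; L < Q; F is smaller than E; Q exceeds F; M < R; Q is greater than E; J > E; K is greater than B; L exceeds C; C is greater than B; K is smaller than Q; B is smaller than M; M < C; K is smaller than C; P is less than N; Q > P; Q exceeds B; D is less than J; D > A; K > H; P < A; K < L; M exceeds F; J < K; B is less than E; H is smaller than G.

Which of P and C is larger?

C

Link the given pairs in sequence: P < A; A < D; D < J; J < K; K < C.
Together: P < A < D < J < K < C.
So P < C; C is the larger of the two.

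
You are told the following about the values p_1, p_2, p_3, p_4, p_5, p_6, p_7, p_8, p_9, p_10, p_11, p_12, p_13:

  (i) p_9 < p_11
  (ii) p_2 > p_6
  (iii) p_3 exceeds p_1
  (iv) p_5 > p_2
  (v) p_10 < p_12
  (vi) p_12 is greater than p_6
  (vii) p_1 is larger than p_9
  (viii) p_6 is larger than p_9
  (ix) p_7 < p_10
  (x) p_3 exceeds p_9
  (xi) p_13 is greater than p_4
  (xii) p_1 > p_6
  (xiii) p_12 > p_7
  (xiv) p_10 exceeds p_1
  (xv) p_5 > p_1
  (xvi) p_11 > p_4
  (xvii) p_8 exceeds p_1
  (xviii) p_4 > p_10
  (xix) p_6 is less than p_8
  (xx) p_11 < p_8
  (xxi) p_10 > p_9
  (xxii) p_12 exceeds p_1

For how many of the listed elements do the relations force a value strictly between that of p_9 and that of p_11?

4

The relations place p_9 below p_11. An element lies strictly between them when it is forced above p_9 and also forced below p_11.
Above p_9: {p_6, p_2, p_1, p_5, p_10, p_3, p_12, p_4, p_13, p_8}. Below p_11: {p_7, p_6, p_1, p_10, p_4}.
Intersection: {p_6, p_1, p_10, p_4} — 4.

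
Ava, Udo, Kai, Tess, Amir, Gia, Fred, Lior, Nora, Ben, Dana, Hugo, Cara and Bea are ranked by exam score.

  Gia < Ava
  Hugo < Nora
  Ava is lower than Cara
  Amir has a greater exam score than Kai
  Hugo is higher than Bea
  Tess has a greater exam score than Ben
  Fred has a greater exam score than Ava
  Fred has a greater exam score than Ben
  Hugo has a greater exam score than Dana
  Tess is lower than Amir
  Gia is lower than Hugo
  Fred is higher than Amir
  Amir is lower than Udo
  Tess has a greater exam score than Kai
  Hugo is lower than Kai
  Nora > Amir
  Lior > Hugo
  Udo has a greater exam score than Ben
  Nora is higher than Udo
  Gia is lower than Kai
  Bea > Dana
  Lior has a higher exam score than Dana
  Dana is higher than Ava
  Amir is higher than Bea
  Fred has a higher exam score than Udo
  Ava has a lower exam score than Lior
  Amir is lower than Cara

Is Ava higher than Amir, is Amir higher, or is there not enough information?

Link the given pairs in sequence: Ava < Dana; Dana < Bea; Bea < Hugo; Hugo < Kai; Kai < Tess; Tess < Amir.
Together: Ava < Dana < Bea < Hugo < Kai < Tess < Amir.
So Amir is higher.

Amir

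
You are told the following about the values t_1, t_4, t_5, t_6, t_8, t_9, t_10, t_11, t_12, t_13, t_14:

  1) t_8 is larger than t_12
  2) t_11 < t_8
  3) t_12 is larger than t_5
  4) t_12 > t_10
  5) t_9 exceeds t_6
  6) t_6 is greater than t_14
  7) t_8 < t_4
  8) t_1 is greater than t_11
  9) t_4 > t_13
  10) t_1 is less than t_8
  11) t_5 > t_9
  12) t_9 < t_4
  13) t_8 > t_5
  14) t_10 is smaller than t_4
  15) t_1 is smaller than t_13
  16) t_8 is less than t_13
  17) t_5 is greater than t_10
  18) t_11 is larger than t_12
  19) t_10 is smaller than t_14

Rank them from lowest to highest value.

t_10 < t_14 < t_6 < t_9 < t_5 < t_12 < t_11 < t_1 < t_8 < t_13 < t_4

Nothing is placed below t_10, so it is least; from there t_10 < t_14; t_14 < t_6; t_6 < t_9; t_9 < t_5; t_5 < t_12; t_12 < t_11; t_11 < t_1; t_1 < t_8; t_8 < t_13; t_13 < t_4, each given directly.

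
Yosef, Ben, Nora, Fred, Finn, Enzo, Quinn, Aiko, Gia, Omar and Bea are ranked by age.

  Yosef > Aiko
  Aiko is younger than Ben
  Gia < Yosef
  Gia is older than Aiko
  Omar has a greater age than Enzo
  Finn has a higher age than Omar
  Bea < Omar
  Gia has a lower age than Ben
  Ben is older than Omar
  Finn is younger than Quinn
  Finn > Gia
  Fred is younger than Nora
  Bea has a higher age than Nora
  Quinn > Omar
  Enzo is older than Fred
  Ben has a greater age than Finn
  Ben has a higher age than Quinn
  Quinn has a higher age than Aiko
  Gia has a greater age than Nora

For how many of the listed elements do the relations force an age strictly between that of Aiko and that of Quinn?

2

The relations place Aiko below Quinn. An element lies strictly between them when it is forced above Aiko and also forced below Quinn.
Above Aiko: {Gia, Yosef, Finn, Ben}. Below Quinn: {Fred, Nora, Enzo, Gia, Bea, Omar, Finn}.
Intersection: {Gia, Finn} — 2.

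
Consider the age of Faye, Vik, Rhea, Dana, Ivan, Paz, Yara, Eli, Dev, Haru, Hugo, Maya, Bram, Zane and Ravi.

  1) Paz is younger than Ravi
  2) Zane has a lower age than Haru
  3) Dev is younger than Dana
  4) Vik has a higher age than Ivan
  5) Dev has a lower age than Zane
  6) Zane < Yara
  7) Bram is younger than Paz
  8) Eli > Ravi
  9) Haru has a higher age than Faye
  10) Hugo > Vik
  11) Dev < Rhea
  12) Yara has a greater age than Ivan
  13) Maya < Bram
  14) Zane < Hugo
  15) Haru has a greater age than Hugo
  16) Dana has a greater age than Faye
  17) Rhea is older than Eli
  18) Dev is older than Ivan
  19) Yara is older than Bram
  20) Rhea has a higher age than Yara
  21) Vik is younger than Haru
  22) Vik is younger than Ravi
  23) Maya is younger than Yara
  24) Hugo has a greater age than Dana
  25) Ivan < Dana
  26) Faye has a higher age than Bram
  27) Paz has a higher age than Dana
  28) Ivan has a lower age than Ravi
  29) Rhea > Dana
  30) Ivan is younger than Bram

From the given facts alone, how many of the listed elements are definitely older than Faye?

7

From Faye the given relations immediately reach Dana, Haru.
From those, Hugo, Paz, Rhea — 5 in total.
From those, Ravi — 6 in total.
From those, Eli — 7 in total.
No other element is forced above Faye by the given relations, so the count is 7.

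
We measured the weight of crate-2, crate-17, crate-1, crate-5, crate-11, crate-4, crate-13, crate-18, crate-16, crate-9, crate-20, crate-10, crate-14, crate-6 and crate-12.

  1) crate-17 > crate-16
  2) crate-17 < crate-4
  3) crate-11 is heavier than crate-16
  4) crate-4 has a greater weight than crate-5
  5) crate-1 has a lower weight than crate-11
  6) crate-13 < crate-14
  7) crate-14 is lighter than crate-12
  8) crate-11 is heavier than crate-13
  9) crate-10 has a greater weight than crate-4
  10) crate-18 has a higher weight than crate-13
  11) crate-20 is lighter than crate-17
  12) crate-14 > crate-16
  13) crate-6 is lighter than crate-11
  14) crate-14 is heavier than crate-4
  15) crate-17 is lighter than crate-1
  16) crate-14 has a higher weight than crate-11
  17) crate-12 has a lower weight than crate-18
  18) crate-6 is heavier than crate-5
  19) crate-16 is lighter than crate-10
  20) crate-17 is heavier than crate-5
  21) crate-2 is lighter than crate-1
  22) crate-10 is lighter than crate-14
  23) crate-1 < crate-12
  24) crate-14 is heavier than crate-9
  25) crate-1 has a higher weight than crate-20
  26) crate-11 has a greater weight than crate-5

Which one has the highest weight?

crate-18

Chaining downward from crate-18: directly below it, crate-13, crate-12; then crate-1, crate-14; then crate-9, crate-16, crate-20, crate-17, crate-2, crate-4, crate-10, crate-11; then crate-5, crate-6.
That covers every other element, and nothing is given above crate-18, so crate-18 is the highest weight.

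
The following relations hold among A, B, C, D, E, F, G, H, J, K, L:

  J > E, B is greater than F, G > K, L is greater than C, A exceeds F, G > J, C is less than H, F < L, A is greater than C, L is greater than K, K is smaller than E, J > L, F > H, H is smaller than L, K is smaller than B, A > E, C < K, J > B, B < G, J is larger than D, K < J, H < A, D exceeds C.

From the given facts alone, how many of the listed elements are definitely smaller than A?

From A the given relations immediately reach C, H, F, E.
From those, K — 5 in total.
No other element is forced below A by the given relations, so the count is 5.

5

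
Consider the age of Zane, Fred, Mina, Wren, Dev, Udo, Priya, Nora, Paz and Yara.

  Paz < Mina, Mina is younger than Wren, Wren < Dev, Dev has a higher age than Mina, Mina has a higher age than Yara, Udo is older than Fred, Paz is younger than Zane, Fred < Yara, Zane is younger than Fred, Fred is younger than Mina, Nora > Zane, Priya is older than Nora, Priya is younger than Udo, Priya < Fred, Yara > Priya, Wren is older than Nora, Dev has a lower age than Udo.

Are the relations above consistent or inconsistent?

The single ordering Paz < Zane < Nora < Priya < Fred < Yara < Mina < Wren < Dev < Udo satisfies every listed relation, so no contradiction arises.

consistent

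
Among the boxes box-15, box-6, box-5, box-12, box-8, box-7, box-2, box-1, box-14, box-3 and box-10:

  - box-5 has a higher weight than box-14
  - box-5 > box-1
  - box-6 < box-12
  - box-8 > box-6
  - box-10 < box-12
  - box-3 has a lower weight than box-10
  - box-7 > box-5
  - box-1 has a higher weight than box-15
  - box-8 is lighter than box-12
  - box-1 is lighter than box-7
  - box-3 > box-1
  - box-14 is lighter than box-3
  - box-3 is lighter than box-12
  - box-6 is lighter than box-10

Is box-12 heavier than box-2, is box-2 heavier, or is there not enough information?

undetermined

Following every chain through box-2: nothing is chained to box-2.
box-12 is not reached, and no chain runs the other way from box-12 to box-2.
So the given relations leave the order of box-2 and box-12 undetermined.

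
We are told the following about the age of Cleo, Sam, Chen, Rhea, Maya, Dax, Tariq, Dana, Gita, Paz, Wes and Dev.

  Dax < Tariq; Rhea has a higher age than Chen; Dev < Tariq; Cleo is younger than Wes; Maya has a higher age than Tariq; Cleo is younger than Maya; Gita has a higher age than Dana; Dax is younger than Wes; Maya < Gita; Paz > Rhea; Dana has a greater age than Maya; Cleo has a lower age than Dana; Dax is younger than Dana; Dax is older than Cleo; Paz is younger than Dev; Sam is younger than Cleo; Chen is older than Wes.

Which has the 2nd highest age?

The consecutive relations fix a unique order: Sam < Cleo < Dax < Wes < Chen < Rhea < Paz < Dev < Tariq < Maya < Dana < Gita.
Counting 2 from the largest end gives Dana.

Dana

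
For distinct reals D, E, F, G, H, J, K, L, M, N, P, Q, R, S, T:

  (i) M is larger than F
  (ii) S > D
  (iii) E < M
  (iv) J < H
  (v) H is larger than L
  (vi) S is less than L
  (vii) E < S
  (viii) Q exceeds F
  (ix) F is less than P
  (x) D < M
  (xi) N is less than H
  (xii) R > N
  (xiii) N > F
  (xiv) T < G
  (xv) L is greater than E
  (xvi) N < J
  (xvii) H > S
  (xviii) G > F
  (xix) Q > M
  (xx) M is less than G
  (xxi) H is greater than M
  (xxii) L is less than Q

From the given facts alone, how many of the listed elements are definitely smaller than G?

From G the given relations immediately reach F, T, M.
From those, D, E — 5 in total.
No other element is forced below G by the given relations, so the count is 5.

5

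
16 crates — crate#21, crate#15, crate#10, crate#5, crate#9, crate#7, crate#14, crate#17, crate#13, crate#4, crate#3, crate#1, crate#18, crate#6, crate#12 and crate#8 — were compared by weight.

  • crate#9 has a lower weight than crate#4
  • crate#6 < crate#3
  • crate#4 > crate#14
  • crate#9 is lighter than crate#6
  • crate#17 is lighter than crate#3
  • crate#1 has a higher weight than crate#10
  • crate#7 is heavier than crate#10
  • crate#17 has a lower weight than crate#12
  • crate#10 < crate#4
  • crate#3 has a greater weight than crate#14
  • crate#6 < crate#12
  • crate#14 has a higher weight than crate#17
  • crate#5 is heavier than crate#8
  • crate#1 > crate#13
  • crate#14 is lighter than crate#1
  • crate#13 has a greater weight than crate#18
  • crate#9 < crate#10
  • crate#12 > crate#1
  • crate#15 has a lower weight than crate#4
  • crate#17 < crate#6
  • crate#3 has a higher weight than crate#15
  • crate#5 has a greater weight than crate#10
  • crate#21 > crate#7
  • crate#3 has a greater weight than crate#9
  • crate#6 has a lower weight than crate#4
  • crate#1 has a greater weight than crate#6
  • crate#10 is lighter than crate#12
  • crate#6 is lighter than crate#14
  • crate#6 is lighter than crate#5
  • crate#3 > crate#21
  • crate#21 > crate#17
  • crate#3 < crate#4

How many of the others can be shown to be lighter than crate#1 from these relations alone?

7

Directly below crate#1: crate#13, crate#10, crate#6, crate#14.
One step further: crate#18, crate#9, crate#17 (7 so far).
Nothing else is reachable below crate#1; 7 in all.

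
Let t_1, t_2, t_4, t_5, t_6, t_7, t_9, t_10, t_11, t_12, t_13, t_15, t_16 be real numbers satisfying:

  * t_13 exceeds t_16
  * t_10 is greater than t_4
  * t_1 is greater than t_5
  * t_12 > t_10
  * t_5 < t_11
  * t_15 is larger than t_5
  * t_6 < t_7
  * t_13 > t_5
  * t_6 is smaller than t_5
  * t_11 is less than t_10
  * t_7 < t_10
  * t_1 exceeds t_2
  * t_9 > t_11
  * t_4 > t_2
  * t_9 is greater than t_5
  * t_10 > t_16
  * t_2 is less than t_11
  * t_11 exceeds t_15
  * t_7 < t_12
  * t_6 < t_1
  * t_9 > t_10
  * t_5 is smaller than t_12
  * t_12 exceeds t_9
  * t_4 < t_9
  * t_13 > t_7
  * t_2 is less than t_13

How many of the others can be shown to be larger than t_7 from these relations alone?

4

Directly above t_7: t_13, t_10, t_12.
One step further: t_9 (4 so far).
Nothing else is reachable above t_7; 4 in all.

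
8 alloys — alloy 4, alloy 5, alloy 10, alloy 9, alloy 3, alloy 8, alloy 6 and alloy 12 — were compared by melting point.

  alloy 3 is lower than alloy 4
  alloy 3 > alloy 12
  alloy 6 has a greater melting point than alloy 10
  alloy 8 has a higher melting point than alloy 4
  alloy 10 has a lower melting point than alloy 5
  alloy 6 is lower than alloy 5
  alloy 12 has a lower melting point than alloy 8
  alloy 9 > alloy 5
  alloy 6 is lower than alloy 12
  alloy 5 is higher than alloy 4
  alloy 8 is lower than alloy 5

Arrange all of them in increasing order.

alloy 10 < alloy 6 < alloy 12 < alloy 3 < alloy 4 < alloy 8 < alloy 5 < alloy 9

The consecutive links are each given: alloy 10 < alloy 6; alloy 6 < alloy 12; alloy 12 < alloy 3; alloy 3 < alloy 4; alloy 4 < alloy 8; alloy 8 < alloy 5; alloy 5 < alloy 9.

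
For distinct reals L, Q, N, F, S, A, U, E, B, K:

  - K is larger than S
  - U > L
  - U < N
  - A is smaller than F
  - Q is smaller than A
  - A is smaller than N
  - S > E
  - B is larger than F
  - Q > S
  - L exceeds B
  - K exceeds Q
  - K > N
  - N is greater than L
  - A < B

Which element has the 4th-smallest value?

A

Piecing the relations together gives one ordering: E < S < Q < A < F < B < L < U < N < K.
The 4th smallest is A.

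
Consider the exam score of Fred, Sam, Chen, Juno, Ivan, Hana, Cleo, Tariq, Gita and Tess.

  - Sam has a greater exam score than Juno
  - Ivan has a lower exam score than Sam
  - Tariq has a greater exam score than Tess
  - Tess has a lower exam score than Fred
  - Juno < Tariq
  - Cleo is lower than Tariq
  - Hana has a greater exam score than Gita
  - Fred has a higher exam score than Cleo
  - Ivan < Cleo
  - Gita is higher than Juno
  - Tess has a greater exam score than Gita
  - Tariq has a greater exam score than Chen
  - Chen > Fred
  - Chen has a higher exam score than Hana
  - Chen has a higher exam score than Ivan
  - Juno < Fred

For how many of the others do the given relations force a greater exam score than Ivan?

The elements the relations force above Ivan are Sam, Cleo, Fred, Chen, Tariq — no chain reaches any other.
That is 5.

5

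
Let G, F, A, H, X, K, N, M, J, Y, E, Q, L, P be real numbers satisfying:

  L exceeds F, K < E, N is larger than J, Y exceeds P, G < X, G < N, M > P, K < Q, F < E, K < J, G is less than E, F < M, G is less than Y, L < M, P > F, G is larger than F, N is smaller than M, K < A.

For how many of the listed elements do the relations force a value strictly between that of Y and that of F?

The relations place F below Y. An element lies strictly between them when it is forced above F and also forced below Y.
Above F: {P, G, X, E, N, L, M}. Below Y: {P, G}.
Intersection: {P, G} — 2.

2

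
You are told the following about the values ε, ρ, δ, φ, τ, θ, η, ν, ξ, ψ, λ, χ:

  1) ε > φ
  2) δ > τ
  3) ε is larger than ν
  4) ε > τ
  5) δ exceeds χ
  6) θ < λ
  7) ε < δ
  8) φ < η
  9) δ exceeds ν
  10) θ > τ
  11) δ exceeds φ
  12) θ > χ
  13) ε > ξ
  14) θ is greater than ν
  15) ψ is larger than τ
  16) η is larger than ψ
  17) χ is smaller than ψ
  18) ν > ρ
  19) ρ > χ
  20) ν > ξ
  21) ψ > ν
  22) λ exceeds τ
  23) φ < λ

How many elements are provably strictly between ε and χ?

2

The relations place χ below ε. An element lies strictly between them when it is forced above χ and also forced below ε.
Above χ: {ρ, ν, ψ, θ, λ, η, δ}. Below ε: {τ, ρ, φ, ξ, ν}.
Intersection: {ρ, ν} — 2.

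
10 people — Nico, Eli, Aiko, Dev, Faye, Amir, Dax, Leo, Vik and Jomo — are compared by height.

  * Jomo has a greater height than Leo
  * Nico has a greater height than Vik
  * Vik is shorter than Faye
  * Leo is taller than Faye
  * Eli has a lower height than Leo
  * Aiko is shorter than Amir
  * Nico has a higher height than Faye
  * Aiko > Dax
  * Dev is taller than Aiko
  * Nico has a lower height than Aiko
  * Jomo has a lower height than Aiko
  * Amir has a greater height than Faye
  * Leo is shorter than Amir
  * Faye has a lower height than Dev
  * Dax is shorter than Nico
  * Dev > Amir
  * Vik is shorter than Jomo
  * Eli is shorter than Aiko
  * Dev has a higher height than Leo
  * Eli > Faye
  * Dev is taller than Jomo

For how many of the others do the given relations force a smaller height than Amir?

8

From Amir the given relations immediately reach Faye, Leo, Aiko.
From those, Dax, Vik, Eli, Jomo, Nico — 8 in total.
No other element is forced below Amir by the given relations, so the count is 8.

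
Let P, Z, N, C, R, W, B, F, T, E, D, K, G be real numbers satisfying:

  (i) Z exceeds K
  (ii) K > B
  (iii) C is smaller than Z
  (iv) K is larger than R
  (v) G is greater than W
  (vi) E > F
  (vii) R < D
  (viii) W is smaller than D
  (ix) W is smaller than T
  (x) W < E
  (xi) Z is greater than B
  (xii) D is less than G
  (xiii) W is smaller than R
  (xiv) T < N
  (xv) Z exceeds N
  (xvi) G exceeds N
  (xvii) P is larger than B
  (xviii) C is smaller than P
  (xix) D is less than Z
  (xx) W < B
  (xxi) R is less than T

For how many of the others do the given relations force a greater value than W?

10

The elements the relations force above W are R, B, K, D, T, N, P, G, E, Z — no chain reaches any other.
That is 10.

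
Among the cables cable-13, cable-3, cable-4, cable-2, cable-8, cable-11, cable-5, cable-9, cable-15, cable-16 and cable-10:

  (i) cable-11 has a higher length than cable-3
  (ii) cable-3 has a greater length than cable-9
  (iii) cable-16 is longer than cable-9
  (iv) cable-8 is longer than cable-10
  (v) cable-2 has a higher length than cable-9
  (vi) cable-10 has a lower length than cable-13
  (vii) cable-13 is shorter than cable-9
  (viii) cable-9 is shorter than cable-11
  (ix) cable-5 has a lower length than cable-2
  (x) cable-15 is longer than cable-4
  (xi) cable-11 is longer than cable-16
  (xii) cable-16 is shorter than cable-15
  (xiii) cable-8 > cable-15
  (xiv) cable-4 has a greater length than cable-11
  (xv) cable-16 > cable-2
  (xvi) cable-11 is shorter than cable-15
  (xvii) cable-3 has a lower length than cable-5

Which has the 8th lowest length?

cable-11

Piecing the relations together gives one ordering: cable-10 < cable-13 < cable-9 < cable-3 < cable-5 < cable-2 < cable-16 < cable-11 < cable-4 < cable-15 < cable-8.
The 8th smallest is cable-11.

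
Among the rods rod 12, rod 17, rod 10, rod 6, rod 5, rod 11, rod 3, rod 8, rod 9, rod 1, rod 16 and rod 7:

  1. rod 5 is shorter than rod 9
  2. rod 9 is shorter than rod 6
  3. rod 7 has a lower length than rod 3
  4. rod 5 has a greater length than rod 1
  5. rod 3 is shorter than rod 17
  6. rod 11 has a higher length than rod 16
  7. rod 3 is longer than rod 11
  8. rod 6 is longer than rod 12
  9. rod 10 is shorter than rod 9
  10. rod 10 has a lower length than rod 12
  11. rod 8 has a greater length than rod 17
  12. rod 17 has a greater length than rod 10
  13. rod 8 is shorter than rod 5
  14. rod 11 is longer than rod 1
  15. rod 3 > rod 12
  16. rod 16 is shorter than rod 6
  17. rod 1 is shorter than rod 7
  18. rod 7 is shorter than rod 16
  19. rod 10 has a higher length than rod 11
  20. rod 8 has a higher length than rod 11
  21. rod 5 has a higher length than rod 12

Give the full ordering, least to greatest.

The consecutive links are each given: rod 1 < rod 7; rod 7 < rod 16; rod 16 < rod 11; rod 11 < rod 10; rod 10 < rod 12; rod 12 < rod 3; rod 3 < rod 17; rod 17 < rod 8; rod 8 < rod 5; rod 5 < rod 9; rod 9 < rod 6.

rod 1 < rod 7 < rod 16 < rod 11 < rod 10 < rod 12 < rod 3 < rod 17 < rod 8 < rod 5 < rod 9 < rod 6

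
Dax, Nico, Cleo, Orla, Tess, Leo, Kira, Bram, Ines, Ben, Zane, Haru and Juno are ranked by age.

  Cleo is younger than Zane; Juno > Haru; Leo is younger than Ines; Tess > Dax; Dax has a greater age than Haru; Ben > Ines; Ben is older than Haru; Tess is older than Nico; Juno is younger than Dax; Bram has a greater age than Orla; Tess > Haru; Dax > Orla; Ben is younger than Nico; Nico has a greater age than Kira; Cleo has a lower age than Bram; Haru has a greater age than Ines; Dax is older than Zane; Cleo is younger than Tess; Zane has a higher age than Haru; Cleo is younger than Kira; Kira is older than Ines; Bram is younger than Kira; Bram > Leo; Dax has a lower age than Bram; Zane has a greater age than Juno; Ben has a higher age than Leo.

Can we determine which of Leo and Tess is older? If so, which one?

Tess

Chaining the given relations: Leo < Ines < Haru < Juno < Zane < Dax < Bram < Kira < Nico < Tess.
So Tess is older.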